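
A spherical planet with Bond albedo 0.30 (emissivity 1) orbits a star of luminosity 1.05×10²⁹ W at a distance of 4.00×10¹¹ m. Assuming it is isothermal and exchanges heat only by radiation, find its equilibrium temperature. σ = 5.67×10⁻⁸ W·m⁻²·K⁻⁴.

First find the stellar flux at distance d: S = L/(4πd²) = 1.05×10²⁹/(4π·(4.00×10¹¹)²) = 52220 W/m².
For an isothermal sphere, absorbed (1−a)S·πr² = emitted σ·4πr²·T⁴, so T⁴ = (1−a)S/(4σ).
T⁴ = 0.700·52220/(4·5.67×10⁻⁸) = 1.612×10¹¹ K⁴.

T ≈ 634 K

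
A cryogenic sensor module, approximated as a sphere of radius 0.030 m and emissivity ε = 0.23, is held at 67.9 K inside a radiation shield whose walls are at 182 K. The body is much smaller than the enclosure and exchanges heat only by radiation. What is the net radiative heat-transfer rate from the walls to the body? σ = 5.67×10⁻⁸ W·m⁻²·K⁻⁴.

P_net ≈ 0.159 W

For a small grey body in a large enclosure: P_net = εσA(T_body⁴ − T_wall⁴).
A = 4πr² = 0.01131 m²; T_body⁴ − T_wall⁴ = 2.126×10⁷ − 1.097×10⁹ = -1.076×10⁹ K⁴.
|P_net| = 0.23·5.67×10⁻⁸·0.01131·1.076×10⁹.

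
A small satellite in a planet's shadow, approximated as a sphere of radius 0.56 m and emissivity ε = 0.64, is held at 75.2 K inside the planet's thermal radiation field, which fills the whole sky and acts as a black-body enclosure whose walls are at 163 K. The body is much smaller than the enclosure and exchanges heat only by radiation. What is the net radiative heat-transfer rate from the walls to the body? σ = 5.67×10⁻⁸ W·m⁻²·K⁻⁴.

For a small grey body in a large enclosure: P_net = εσA(T_body⁴ − T_wall⁴).
A = 4πr² = 3.941 m²; T_body⁴ − T_wall⁴ = 3.198×10⁷ − 7.059×10⁸ = -6.739×10⁸ K⁴.
|P_net| = 0.64·5.67×10⁻⁸·3.941·6.739×10⁸.

P_net ≈ 96.4 W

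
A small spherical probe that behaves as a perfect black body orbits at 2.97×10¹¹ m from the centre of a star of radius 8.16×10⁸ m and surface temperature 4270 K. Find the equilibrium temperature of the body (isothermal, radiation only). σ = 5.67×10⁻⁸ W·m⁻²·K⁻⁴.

T ≈ 158 K

The star's surface emits σT_*⁴; at distance d the flux is S = σT_*⁴(R_*/d)².
S = 5.67×10⁻⁸·(4270)⁴·(8.16×10⁸/2.97×10¹¹)² = 142.3 W/m².
For an isothermal sphere T⁴ = (1−a)S/(4σ) = 6.274×10⁸ K⁴.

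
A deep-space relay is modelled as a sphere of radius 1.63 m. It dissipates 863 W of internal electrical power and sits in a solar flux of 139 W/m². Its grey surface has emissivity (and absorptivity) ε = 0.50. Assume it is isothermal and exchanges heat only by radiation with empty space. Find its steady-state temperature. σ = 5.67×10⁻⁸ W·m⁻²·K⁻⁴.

T ≈ 198 K

At steady state, absorbed solar power + internal power = radiated power.
Absorbed: α·S·A_cross = 0.50·139·8.347 = 580.1 W (cross-section πr²).
Total input = 580.1 + 863 = 1443 W.
Radiated: εσ·A_surf·T⁴ with A_surf = 4πr² = 33.39 m².
T⁴ = 1443/(0.50·5.67×10⁻⁸·33.39) = 1.525×10⁹ K⁴.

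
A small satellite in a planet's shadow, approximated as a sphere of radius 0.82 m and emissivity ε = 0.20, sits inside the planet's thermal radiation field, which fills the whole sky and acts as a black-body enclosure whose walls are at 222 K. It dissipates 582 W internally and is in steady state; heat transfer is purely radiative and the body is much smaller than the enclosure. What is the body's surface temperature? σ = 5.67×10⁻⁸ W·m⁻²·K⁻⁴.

For a small grey body in a large enclosure, net radiated power = εσA(T⁴ − T_w⁴).
Steady state: P = εσA(T⁴ − T_w⁴) with A = 4πr² = 8.450 m².
T⁴ = P/(εσA) + T_w⁴ = 582/(0.20·5.67×10⁻⁸·8.450) + (222)⁴
    = 6.074×10⁹ + 2.429×10⁹ = 8.503×10⁹ K⁴.

T ≈ 304 K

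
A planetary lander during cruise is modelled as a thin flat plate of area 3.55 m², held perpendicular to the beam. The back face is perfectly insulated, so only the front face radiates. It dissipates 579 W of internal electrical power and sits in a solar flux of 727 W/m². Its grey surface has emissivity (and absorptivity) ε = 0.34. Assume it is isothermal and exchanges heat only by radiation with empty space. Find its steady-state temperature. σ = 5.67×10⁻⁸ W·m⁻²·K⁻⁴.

At steady state, absorbed solar power + internal power = radiated power.
Absorbed: α·S·A_cross = 0.34·727·3.550 = 877.5 W (cross-section A).
Total input = 877.5 + 579 = 1456 W.
Radiated: εσ·A_surf·T⁴ with A_surf = A = 3.550 m².
T⁴ = 1456/(0.34·5.67×10⁻⁸·3.550) = 2.128×10¹⁰ K⁴.

T ≈ 382 K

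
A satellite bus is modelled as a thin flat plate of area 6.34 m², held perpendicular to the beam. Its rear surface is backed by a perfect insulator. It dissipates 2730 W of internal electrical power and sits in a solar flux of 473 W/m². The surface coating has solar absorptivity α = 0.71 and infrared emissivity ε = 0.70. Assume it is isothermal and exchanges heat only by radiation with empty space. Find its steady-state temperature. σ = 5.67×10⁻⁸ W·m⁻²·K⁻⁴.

At steady state, absorbed solar power + internal power = radiated power.
Absorbed: α·S·A_cross = 0.71·473·6.340 = 2129 W (cross-section A).
Total input = 2129 + 2730 = 4859 W.
Radiated: εσ·A_surf·T⁴ with A_surf = A = 6.340 m².
T⁴ = 4859/(0.70·5.67×10⁻⁸·6.340) = 1.931×10¹⁰ K⁴.

T ≈ 373 K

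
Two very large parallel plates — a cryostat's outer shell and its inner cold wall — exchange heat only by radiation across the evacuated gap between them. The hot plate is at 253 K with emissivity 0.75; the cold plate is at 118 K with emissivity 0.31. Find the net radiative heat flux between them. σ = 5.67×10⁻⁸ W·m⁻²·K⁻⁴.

q ≈ 62.2 W/m²

For two infinite grey parallel plates, q = σ(T₁⁴ − T₂⁴)/(1/ε₁ + 1/ε₂ − 1).
T₁⁴ − T₂⁴ = 4.097×10⁹ − 1.939×10⁸ = 3.903×10⁹ K⁴.
1/ε₁ + 1/ε₂ − 1 = 1.333 + 3.226 − 1 = 3.559.
q = 5.67×10⁻⁸ × 3.903×10⁹ / 3.559.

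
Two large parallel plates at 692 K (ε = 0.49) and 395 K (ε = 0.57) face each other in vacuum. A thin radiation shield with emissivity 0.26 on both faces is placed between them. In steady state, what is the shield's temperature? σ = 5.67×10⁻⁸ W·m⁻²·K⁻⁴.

In steady state the net flux on the hot side equals that on the cold side.
σ(T₁⁴−T_s⁴)/D₁ = σ(T_s⁴−T₂⁴)/D₂, with D₁ = 1/ε₁+1/ε_s−1 = 4.887, D₂ = 1/ε_s+1/ε₂−1 = 4.601.
Solve for T_s⁴: T_s⁴ = (D₂·T₁⁴ + D₁·T₂⁴)/(D₁+D₂) = 1.237×10¹¹ K⁴.

T_s ≈ 593 K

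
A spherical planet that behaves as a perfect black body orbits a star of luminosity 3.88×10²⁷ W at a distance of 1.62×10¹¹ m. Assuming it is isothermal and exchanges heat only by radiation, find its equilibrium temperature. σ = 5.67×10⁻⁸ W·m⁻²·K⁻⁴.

First find the stellar flux at distance d: S = L/(4πd²) = 3.88×10²⁷/(4π·(1.62×10¹¹)²) = 11760 W/m².
For an isothermal sphere, absorbed (1−a)S·πr² = emitted σ·4πr²·T⁴, so T⁴ = (1−a)S/(4σ).
T⁴ = 1.00·11760/(4·5.67×10⁻⁸) = 5.187×10¹⁰ K⁴.

T ≈ 477 K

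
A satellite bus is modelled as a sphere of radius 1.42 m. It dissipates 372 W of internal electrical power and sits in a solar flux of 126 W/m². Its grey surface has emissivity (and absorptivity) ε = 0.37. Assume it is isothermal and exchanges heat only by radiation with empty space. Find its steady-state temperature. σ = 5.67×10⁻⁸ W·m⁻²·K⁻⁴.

At steady state, absorbed solar power + internal power = radiated power.
Absorbed: α·S·A_cross = 0.37·126·6.335 = 295.3 W (cross-section πr²).
Total input = 295.3 + 372 = 667.3 W.
Radiated: εσ·A_surf·T⁴ with A_surf = 4πr² = 25.34 m².
T⁴ = 667.3/(0.37·5.67×10⁻⁸·25.34) = 1.255×10⁹ K⁴.

T ≈ 188 K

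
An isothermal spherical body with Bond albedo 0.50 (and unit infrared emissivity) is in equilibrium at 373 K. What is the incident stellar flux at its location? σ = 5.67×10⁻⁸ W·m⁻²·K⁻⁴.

(1−a)S·πr² = σ·4πr²·T⁴ ⇒ S = 4σT⁴/(1−a).
S = 4·5.67×10⁻⁸·1.936×10¹⁰/0.500.

S ≈ 8780 W/m²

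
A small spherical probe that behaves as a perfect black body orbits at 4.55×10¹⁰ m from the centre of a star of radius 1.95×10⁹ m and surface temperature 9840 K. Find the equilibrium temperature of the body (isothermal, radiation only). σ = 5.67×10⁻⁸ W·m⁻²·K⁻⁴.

The star's surface emits σT_*⁴; at distance d the flux is S = σT_*⁴(R_*/d)².
S = 5.67×10⁻⁸·(9840)⁴·(1.95×10⁹/4.55×10¹⁰)² = 9.764×10⁵ W/m².
For an isothermal sphere T⁴ = (1−a)S/(4σ) = 4.305×10¹² K⁴.

T ≈ 1440 K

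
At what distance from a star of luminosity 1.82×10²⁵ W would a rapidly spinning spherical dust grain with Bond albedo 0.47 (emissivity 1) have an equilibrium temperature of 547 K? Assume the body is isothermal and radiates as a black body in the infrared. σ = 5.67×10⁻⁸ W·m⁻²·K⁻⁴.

For an isothermal black-emitting sphere, (1−a)S·πr² = σ·4πr²·T⁴ ⇒ S = 4σT⁴/(1−a).
S = 4·5.67×10⁻⁸·(547)⁴/0.530 = 38310 W/m².
Flux falls as S = L/(4πd²), so d = √(L/(4πS)) = √(1.82×10²⁵/(4π·38310)).

d ≈ 6.15×10⁹ m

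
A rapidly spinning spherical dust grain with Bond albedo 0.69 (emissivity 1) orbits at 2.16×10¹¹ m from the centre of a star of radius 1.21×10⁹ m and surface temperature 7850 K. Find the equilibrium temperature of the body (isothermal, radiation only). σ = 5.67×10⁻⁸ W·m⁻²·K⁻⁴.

T ≈ 310 K

The star's surface emits σT_*⁴; at distance d the flux is S = σT_*⁴(R_*/d)².
S = 5.67×10⁻⁸·(7850)⁴·(1.21×10⁹/2.16×10¹¹)² = 6757 W/m².
For an isothermal sphere T⁴ = (1−a)S/(4σ) = 9.235×10⁹ K⁴.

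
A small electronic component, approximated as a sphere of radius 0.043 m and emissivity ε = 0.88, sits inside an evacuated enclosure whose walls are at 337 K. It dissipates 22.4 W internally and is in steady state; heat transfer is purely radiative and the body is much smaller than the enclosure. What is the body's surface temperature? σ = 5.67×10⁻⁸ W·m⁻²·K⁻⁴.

T ≈ 424 K

For a small grey body in a large enclosure, net radiated power = εσA(T⁴ − T_w⁴).
Steady state: P = εσA(T⁴ − T_w⁴) with A = 4πr² = 0.02324 m².
T⁴ = P/(εσA) + T_w⁴ = 22.4/(0.88·5.67×10⁻⁸·0.02324) + (337)⁴
    = 1.932×10¹⁰ + 1.290×10¹⁰ = 3.222×10¹⁰ K⁴.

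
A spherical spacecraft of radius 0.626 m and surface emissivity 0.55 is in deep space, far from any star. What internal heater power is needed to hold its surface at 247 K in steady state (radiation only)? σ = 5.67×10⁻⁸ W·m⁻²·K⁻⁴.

P ≈ 572 W

P = εσ·4πr²·T⁴.
4πr² = 4.924 m²; T⁴ = 3.722×10⁹ K⁴.
P = 0.55·5.67×10⁻⁸·4.924·3.722×10⁹.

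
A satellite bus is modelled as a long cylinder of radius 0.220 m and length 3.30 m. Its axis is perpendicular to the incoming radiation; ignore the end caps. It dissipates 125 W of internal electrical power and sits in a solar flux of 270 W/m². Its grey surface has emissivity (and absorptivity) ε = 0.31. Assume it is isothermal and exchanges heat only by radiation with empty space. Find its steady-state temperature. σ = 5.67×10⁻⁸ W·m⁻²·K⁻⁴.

T ≈ 235 K

At steady state, absorbed solar power + internal power = radiated power.
Absorbed: α·S·A_cross = 0.31·270·1.452 = 121.5 W (cross-section 2rL).
Total input = 121.5 + 125 = 246.5 W.
Radiated: εσ·A_surf·T⁴ with A_surf = 2πrL = 4.562 m².
T⁴ = 246.5/(0.31·5.67×10⁻⁸·4.562) = 3.075×10⁹ K⁴.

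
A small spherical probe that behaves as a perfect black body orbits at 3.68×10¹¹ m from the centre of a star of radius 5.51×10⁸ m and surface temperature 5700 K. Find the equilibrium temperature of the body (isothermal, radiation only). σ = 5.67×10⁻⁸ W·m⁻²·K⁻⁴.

T ≈ 156 K

The star's surface emits σT_*⁴; at distance d the flux is S = σT_*⁴(R_*/d)².
S = 5.67×10⁻⁸·(5700)⁴·(5.51×10⁸/3.68×10¹¹)² = 134.2 W/m².
For an isothermal sphere T⁴ = (1−a)S/(4σ) = 5.916×10⁸ K⁴.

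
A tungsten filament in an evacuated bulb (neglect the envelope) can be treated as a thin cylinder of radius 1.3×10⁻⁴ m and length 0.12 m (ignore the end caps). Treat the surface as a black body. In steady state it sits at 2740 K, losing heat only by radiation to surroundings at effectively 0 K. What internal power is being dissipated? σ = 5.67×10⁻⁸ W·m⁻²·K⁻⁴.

Steady state: P = εσA T⁴.
A = 2πrL = 9.802×10⁻⁵ m²; T⁴ = (2740)⁴ = 5.636×10¹³ K⁴.
P = 1.0 × 5.67×10⁻⁸ × 9.802×10⁻⁵ × 5.636×10¹³.

P ≈ 313 W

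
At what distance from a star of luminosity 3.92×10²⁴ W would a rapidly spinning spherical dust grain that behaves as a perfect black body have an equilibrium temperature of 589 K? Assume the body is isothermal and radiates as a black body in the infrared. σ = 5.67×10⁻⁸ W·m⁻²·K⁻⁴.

For an isothermal black-emitting sphere, (1−a)S·πr² = σ·4πr²·T⁴ ⇒ S = 4σT⁴/(1−a).
S = 4·5.67×10⁻⁸·(589)⁴/1.00 = 27300 W/m².
Flux falls as S = L/(4πd²), so d = √(L/(4πS)) = √(3.92×10²⁴/(4π·27300)).

d ≈ 3.38×10⁹ m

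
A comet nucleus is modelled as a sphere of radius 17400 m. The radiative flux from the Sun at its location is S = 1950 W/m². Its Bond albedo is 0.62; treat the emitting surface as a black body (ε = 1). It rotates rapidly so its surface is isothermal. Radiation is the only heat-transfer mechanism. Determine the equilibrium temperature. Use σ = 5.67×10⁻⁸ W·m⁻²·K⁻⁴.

At equilibrium, absorbed power = emitted power.
Absorbing cross-section = πr² = 9.511×10⁸ m²; emitting surface = 4πr² = 3.805×10⁹ m² (ratio 4).
(1−a)S·A_cross = εσ·A_surf·T⁴  ⇒  T⁴ = (1−a)S/(4σ).
T⁴ = 0.380·1950/(4·5.67×10⁻⁸) = 3.267×10⁹ K⁴.
T = (3.267×10⁹)^(1/4).

T ≈ 239 K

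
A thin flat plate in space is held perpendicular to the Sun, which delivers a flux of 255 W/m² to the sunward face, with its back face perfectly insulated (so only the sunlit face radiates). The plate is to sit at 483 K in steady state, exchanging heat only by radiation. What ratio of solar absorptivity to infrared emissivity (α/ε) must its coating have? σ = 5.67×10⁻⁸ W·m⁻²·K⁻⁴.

Balance: αS·A = εσ·1A·T⁴ ⇒ α/ε = σT⁴/S.
α/ε = 5.67×10⁻⁸·(483)⁴/255 = 5.67×10⁻⁸·5.442×10¹⁰/255.

α/ε ≈ 12.1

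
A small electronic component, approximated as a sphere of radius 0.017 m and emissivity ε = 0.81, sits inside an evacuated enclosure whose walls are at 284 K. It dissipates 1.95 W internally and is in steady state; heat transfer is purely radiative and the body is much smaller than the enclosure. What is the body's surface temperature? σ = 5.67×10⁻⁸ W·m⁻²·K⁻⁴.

T ≈ 367 K

For a small grey body in a large enclosure, net radiated power = εσA(T⁴ − T_w⁴).
Steady state: P = εσA(T⁴ − T_w⁴) with A = 4πr² = 0.003632 m².
T⁴ = P/(εσA) + T_w⁴ = 1.95/(0.81·5.67×10⁻⁸·0.003632) + (284)⁴
    = 1.169×10¹⁰ + 6.505×10⁹ = 1.820×10¹⁰ K⁴.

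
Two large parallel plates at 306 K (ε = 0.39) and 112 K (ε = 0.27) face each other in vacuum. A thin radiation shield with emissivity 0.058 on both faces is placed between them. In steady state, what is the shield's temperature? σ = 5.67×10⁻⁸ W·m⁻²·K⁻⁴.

T_s ≈ 260 K

In steady state the net flux on the hot side equals that on the cold side.
σ(T₁⁴−T_s⁴)/D₁ = σ(T_s⁴−T₂⁴)/D₂, with D₁ = 1/ε₁+1/ε_s−1 = 18.81, D₂ = 1/ε_s+1/ε₂−1 = 19.95.
Solve for T_s⁴: T_s⁴ = (D₂·T₁⁴ + D₁·T₂⁴)/(D₁+D₂) = 4.589×10⁹ K⁴.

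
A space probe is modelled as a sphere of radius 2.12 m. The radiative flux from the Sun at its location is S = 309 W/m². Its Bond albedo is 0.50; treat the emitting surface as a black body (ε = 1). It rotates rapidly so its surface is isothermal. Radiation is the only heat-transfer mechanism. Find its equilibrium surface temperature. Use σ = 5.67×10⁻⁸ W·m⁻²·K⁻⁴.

At equilibrium, absorbed power = emitted power.
Absorbing cross-section = πr² = 14.12 m²; emitting surface = 4πr² = 56.48 m² (ratio 4).
(1−a)S·A_cross = εσ·A_surf·T⁴  ⇒  T⁴ = (1−a)S/(4σ).
T⁴ = 0.500·309/(4·5.67×10⁻⁸) = 6.812×10⁸ K⁴.
T = (6.812×10⁸)^(1/4).

T ≈ 162 K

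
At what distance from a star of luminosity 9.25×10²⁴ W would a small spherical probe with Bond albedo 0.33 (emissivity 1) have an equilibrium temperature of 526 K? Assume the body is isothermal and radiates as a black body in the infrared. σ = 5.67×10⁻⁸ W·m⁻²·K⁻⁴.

For an isothermal black-emitting sphere, (1−a)S·πr² = σ·4πr²·T⁴ ⇒ S = 4σT⁴/(1−a).
S = 4·5.67×10⁻⁸·(526)⁴/0.670 = 25910 W/m².
Flux falls as S = L/(4πd²), so d = √(L/(4πS)) = √(9.25×10²⁴/(4π·25910)).

d ≈ 5.33×10⁹ m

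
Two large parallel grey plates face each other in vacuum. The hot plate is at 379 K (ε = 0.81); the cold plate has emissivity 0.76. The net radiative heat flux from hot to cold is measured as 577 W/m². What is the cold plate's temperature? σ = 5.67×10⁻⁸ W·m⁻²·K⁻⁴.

q = σ(T₁⁴ − T₂⁴)/(1/ε₁ + 1/ε₂ − 1); denominator = 1.550.
T₂⁴ = T₁⁴ − q·(1/ε₁+1/ε₂−1)/σ = 2.063×10¹⁰ − 577·1.550/5.67×10⁻⁸
    = 4.856×10⁹ K⁴.

T₂ ≈ 264 K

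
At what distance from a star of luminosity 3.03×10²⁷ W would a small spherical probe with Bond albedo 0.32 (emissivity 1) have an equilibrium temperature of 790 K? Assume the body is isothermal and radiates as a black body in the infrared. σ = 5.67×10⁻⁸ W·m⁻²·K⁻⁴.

d ≈ 4.31×10¹⁰ m

For an isothermal black-emitting sphere, (1−a)S·πr² = σ·4πr²·T⁴ ⇒ S = 4σT⁴/(1−a).
S = 4·5.67×10⁻⁸·(790)⁴/0.680 = 1.299×10⁵ W/m².
Flux falls as S = L/(4πd²), so d = √(L/(4πS)) = √(3.03×10²⁷/(4π·1.299×10⁵)).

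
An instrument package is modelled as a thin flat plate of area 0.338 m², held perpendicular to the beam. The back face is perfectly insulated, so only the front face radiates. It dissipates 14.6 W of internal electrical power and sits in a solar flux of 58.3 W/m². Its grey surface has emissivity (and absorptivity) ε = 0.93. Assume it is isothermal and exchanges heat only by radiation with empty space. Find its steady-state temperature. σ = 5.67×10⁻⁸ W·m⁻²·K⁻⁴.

At steady state, absorbed solar power + internal power = radiated power.
Absorbed: α·S·A_cross = 0.93·58.3·0.3380 = 18.33 W (cross-section A).
Total input = 18.33 + 14.6 = 32.93 W.
Radiated: εσ·A_surf·T⁴ with A_surf = A = 0.3380 m².
T⁴ = 32.93/(0.93·5.67×10⁻⁸·0.3380) = 1.847×10⁹ K⁴.

T ≈ 207 K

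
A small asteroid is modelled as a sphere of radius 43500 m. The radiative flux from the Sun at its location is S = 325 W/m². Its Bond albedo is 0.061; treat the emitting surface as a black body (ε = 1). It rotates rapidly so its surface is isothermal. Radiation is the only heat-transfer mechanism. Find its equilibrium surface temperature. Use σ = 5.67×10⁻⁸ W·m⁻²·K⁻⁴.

T ≈ 192 K

At equilibrium, absorbed power = emitted power.
Absorbing cross-section = πr² = 5.945×10⁹ m²; emitting surface = 4πr² = 2.378×10¹⁰ m² (ratio 4).
(1−a)S·A_cross = εσ·A_surf·T⁴  ⇒  T⁴ = (1−a)S/(4σ).
T⁴ = 0.939·325/(4·5.67×10⁻⁸) = 1.346×10⁹ K⁴.
T = (1.346×10⁹)^(1/4).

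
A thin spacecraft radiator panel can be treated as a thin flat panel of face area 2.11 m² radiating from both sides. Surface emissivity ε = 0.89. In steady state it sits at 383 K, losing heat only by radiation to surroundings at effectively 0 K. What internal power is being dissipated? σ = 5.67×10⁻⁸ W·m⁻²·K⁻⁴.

Steady state: P = εσA T⁴.
A = 2·2.11 = 4.220 m²; T⁴ = (383)⁴ = 2.152×10¹⁰ K⁴.
P = 0.89 × 5.67×10⁻⁸ × 4.220 × 2.152×10¹⁰.

P ≈ 4580 W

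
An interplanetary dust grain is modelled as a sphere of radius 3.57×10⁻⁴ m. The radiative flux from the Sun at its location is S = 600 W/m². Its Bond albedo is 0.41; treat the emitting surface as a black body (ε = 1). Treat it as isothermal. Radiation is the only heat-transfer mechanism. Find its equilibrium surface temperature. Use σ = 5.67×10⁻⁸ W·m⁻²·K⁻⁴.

T ≈ 199 K

At equilibrium, absorbed power = emitted power.
Absorbing cross-section = πr² = 4.004×10⁻⁷ m²; emitting surface = 4πr² = 1.602×10⁻⁶ m² (ratio 4).
(1−a)S·A_cross = εσ·A_surf·T⁴  ⇒  T⁴ = (1−a)S/(4σ).
T⁴ = 0.590·600/(4·5.67×10⁻⁸) = 1.561×10⁹ K⁴.
T = (1.561×10⁹)^(1/4).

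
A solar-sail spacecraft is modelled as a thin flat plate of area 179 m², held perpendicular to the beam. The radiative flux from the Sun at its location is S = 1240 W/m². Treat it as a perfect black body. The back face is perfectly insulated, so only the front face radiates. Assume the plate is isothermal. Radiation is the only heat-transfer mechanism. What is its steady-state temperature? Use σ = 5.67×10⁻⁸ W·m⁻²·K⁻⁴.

At equilibrium, absorbed power = emitted power.
Absorbing cross-section = A = 179.0 m²; emitting surface = A = 179.0 m² (ratio 1).
S·A_cross = εσ·A_surf·T⁴  ⇒  T⁴ = S/(1σ).
T⁴ = 1.00·1240/(1·5.67×10⁻⁸) = 2.187×10¹⁰ K⁴.
T = (2.187×10¹⁰)^(1/4).

T ≈ 385 K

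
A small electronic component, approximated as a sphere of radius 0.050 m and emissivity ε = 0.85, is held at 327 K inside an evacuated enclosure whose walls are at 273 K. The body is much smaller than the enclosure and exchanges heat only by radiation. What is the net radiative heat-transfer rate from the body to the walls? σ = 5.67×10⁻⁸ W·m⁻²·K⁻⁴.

For a small grey body in a large enclosure: P_net = εσA(T_body⁴ − T_wall⁴).
A = 4πr² = 0.03142 m²; T_body⁴ − T_wall⁴ = 1.143×10¹⁰ − 5.555×10⁹ = 5.879×10⁹ K⁴.
|P_net| = 0.85·5.67×10⁻⁸·0.03142·5.879×10⁹.

P_net ≈ 8.90 W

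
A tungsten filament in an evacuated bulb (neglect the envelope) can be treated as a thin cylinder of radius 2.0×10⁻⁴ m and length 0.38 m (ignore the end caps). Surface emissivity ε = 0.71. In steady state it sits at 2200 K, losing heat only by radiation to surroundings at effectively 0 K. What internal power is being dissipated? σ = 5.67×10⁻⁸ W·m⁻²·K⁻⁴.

Steady state: P = εσA T⁴.
A = 2πrL = 4.775×10⁻⁴ m²; T⁴ = (2200)⁴ = 2.343×10¹³ K⁴.
P = 0.71 × 5.67×10⁻⁸ × 4.775×10⁻⁴ × 2.343×10¹³.

P ≈ 450 W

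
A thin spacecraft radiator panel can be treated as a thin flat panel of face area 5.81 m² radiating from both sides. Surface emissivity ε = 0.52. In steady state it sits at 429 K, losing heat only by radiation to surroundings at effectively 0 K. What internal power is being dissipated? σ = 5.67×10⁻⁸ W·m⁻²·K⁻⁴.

P ≈ 11600 W

Steady state: P = εσA T⁴.
A = 2·5.81 = 11.62 m²; T⁴ = (429)⁴ = 3.387×10¹⁰ K⁴.
P = 0.52 × 5.67×10⁻⁸ × 11.62 × 3.387×10¹⁰.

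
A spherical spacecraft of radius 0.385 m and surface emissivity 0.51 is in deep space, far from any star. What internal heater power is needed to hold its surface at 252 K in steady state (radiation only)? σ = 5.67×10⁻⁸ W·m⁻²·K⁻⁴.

P ≈ 217 W

P = εσ·4πr²·T⁴.
4πr² = 1.863 m²; T⁴ = 4.033×10⁹ K⁴.
P = 0.51·5.67×10⁻⁸·1.863·4.033×10⁹.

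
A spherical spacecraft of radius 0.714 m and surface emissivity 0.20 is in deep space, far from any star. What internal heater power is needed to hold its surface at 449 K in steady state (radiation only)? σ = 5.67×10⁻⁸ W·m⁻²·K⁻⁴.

P = εσ·4πr²·T⁴.
4πr² = 6.406 m²; T⁴ = 4.064×10¹⁰ K⁴.
P = 0.20·5.67×10⁻⁸·6.406·4.064×10¹⁰.

P ≈ 2950 W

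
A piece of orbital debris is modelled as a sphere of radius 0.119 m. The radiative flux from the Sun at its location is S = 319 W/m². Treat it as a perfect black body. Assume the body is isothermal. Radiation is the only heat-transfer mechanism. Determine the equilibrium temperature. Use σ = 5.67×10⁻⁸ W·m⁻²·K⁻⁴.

T ≈ 194 K

At equilibrium, absorbed power = emitted power.
Absorbing cross-section = πr² = 0.04449 m²; emitting surface = 4πr² = 0.1780 m² (ratio 4).
S·A_cross = εσ·A_surf·T⁴  ⇒  T⁴ = S/(4σ).
T⁴ = 1.00·319/(4·5.67×10⁻⁸) = 1.407×10⁹ K⁴.
T = (1.407×10⁹)^(1/4).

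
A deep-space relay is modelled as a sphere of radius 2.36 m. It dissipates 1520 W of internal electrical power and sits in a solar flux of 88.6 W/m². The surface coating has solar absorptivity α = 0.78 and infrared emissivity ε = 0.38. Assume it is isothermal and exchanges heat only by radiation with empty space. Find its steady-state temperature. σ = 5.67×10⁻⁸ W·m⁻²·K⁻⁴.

At steady state, absorbed solar power + internal power = radiated power.
Absorbed: α·S·A_cross = 0.78·88.6·17.50 = 1209 W (cross-section πr²).
Total input = 1209 + 1520 = 2729 W.
Radiated: εσ·A_surf·T⁴ with A_surf = 4πr² = 69.99 m².
T⁴ = 2729/(0.38·5.67×10⁻⁸·69.99) = 1.810×10⁹ K⁴.

T ≈ 206 K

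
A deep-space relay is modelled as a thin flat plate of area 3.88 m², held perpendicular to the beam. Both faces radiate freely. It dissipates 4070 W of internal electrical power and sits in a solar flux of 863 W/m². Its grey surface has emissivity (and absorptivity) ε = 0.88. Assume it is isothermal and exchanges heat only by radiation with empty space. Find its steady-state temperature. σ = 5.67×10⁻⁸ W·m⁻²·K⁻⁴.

At steady state, absorbed solar power + internal power = radiated power.
Absorbed: α·S·A_cross = 0.88·863·3.880 = 2947 W (cross-section A).
Total input = 2947 + 4070 = 7017 W.
Radiated: εσ·A_surf·T⁴ with A_surf = 2A = 7.760 m².
T⁴ = 7017/(0.88·5.67×10⁻⁸·7.760) = 1.812×10¹⁰ K⁴.

T ≈ 367 K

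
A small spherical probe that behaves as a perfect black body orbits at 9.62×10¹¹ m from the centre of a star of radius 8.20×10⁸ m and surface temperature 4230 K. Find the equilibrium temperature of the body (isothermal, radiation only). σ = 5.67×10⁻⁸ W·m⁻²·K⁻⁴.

T ≈ 87.3 K

The star's surface emits σT_*⁴; at distance d the flux is S = σT_*⁴(R_*/d)².
S = 5.67×10⁻⁸·(4230)⁴·(8.20×10⁸/9.62×10¹¹)² = 13.19 W/m².
For an isothermal sphere T⁴ = (1−a)S/(4σ) = 5.815×10⁷ K⁴.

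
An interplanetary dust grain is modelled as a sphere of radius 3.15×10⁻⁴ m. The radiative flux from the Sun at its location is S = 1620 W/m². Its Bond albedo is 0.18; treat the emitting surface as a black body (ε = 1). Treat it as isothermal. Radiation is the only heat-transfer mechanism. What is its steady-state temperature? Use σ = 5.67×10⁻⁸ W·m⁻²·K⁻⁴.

T ≈ 277 K

At equilibrium, absorbed power = emitted power.
Absorbing cross-section = πr² = 3.117×10⁻⁷ m²; emitting surface = 4πr² = 1.247×10⁻⁶ m² (ratio 4).
(1−a)S·A_cross = εσ·A_surf·T⁴  ⇒  T⁴ = (1−a)S/(4σ).
T⁴ = 0.820·1620/(4·5.67×10⁻⁸) = 5.857×10⁹ K⁴.
T = (5.857×10⁹)^(1/4).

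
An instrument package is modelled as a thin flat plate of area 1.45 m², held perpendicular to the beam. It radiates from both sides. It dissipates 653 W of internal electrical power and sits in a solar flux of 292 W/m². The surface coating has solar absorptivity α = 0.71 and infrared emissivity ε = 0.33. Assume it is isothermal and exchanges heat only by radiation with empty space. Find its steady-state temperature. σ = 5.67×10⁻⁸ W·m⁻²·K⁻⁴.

T ≈ 364 K

At steady state, absorbed solar power + internal power = radiated power.
Absorbed: α·S·A_cross = 0.71·292·1.450 = 300.6 W (cross-section A).
Total input = 300.6 + 653 = 953.6 W.
Radiated: εσ·A_surf·T⁴ with A_surf = 2A = 2.900 m².
T⁴ = 953.6/(0.33·5.67×10⁻⁸·2.900) = 1.757×10¹⁰ K⁴.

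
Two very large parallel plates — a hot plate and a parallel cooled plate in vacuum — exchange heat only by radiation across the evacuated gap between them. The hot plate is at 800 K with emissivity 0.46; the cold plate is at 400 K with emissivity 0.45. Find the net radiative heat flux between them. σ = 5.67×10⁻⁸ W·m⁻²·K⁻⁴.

q ≈ 6410 W/m²

For two infinite grey parallel plates, q = σ(T₁⁴ − T₂⁴)/(1/ε₁ + 1/ε₂ − 1).
T₁⁴ − T₂⁴ = 4.096×10¹¹ − 2.560×10¹⁰ = 3.840×10¹¹ K⁴.
1/ε₁ + 1/ε₂ − 1 = 2.174 + 2.222 − 1 = 3.396.
q = 5.67×10⁻⁸ × 3.840×10¹¹ / 3.396.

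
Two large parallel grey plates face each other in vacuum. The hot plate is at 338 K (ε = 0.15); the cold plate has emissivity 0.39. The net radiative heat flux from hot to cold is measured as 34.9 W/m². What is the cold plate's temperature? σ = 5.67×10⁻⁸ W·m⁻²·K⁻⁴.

q = σ(T₁⁴ − T₂⁴)/(1/ε₁ + 1/ε₂ − 1); denominator = 8.231.
T₂⁴ = T₁⁴ − q·(1/ε₁+1/ε₂−1)/σ = 1.305×10¹⁰ − 34.9·8.231/5.67×10⁻⁸
    = 7.985×10⁹ K⁴.

T₂ ≈ 299 K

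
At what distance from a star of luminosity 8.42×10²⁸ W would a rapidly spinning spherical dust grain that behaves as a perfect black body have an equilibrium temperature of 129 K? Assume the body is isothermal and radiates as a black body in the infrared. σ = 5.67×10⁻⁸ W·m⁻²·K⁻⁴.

For an isothermal black-emitting sphere, (1−a)S·πr² = σ·4πr²·T⁴ ⇒ S = 4σT⁴/(1−a).
S = 4·5.67×10⁻⁸·(129)⁴/1.00 = 62.81 W/m².
Flux falls as S = L/(4πd²), so d = √(L/(4πS)) = √(8.42×10²⁸/(4π·62.81)).

d ≈ 1.03×10¹³ m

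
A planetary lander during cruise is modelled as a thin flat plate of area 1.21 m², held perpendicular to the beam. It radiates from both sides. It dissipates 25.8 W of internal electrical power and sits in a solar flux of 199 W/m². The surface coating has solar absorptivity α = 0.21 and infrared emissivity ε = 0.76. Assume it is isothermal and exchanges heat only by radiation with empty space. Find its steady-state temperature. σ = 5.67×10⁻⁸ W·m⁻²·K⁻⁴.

At steady state, absorbed solar power + internal power = radiated power.
Absorbed: α·S·A_cross = 0.21·199·1.210 = 50.57 W (cross-section A).
Total input = 50.57 + 25.8 = 76.37 W.
Radiated: εσ·A_surf·T⁴ with A_surf = 2A = 2.420 m².
T⁴ = 76.37/(0.76·5.67×10⁻⁸·2.420) = 7.323×10⁸ K⁴.

T ≈ 165 K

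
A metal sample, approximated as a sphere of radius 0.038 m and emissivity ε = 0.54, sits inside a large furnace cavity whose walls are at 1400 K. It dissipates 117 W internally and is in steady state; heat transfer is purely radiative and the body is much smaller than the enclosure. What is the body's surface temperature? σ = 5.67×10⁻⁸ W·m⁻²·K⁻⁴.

For a small grey body in a large enclosure, net radiated power = εσA(T⁴ − T_w⁴).
Steady state: P = εσA(T⁴ − T_w⁴) with A = 4πr² = 0.01815 m².
T⁴ = P/(εσA) + T_w⁴ = 117/(0.54·5.67×10⁻⁸·0.01815) + (1400)⁴
    = 2.106×10¹¹ + 3.842×10¹² = 4.052×10¹² K⁴.

T ≈ 1420 K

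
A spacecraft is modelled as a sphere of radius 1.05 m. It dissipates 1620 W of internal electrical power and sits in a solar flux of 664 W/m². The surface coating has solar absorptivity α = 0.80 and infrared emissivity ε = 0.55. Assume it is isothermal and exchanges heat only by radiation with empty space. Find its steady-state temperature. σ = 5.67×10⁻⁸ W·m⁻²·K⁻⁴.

T ≈ 299 K

At steady state, absorbed solar power + internal power = radiated power.
Absorbed: α·S·A_cross = 0.80·664·3.464 = 1840 W (cross-section πr²).
Total input = 1840 + 1620 = 3460 W.
Radiated: εσ·A_surf·T⁴ with A_surf = 4πr² = 13.85 m².
T⁴ = 3460/(0.55·5.67×10⁻⁸·13.85) = 8.008×10⁹ K⁴.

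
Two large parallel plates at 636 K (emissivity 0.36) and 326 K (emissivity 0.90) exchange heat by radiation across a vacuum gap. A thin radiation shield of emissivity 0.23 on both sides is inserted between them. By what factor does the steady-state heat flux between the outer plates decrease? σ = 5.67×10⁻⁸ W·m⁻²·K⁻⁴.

factor ≈ 3.66

Without shield: q₀ = σΔ(T⁴)/(1/ε₁+1/ε₂−1) with denominator 2.889.
With shield the two gaps are in series; the resistances add: (1/ε₁+1/ε_s−1)+(1/ε_s+1/ε₂−1) = 6.126+4.459 = 10.58.
Heat-flux ratio q₀/q = 10.58/2.889.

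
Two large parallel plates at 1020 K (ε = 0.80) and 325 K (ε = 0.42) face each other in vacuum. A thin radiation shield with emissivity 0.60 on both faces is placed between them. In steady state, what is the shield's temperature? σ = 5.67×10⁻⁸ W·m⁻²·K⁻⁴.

In steady state the net flux on the hot side equals that on the cold side.
σ(T₁⁴−T_s⁴)/D₁ = σ(T_s⁴−T₂⁴)/D₂, with D₁ = 1/ε₁+1/ε_s−1 = 1.917, D₂ = 1/ε_s+1/ε₂−1 = 3.048.
Solve for T_s⁴: T_s⁴ = (D₂·T₁⁴ + D₁·T₂⁴)/(D₁+D₂) = 6.688×10¹¹ K⁴.

T_s ≈ 904 K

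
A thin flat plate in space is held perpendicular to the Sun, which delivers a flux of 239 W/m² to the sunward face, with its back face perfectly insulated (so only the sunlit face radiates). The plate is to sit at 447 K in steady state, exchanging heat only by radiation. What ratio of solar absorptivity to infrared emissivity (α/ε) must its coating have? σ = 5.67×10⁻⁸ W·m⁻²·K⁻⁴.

α/ε ≈ 9.47

Balance: αS·A = εσ·1A·T⁴ ⇒ α/ε = σT⁴/S.
α/ε = 5.67×10⁻⁸·(447)⁴/239 = 5.67×10⁻⁸·3.992×10¹⁰/239.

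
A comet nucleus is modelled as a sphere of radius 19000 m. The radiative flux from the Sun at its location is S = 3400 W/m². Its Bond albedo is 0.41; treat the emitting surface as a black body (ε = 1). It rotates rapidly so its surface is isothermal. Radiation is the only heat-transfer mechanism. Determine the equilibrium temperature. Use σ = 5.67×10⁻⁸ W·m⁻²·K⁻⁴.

T ≈ 307 K

At equilibrium, absorbed power = emitted power.
Absorbing cross-section = πr² = 1.134×10⁹ m²; emitting surface = 4πr² = 4.536×10⁹ m² (ratio 4).
(1−a)S·A_cross = εσ·A_surf·T⁴  ⇒  T⁴ = (1−a)S/(4σ).
T⁴ = 0.590·3400/(4·5.67×10⁻⁸) = 8.845×10⁹ K⁴.
T = (8.845×10⁹)^(1/4).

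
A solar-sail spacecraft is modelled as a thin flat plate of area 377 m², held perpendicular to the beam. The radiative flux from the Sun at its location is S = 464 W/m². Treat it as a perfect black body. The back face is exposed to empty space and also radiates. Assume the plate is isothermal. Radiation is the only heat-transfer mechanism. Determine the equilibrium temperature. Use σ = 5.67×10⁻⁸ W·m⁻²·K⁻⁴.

T ≈ 253 K

At equilibrium, absorbed power = emitted power.
Absorbing cross-section = A = 377.0 m²; emitting surface = 2A = 754.0 m² (ratio 2).
S·A_cross = εσ·A_surf·T⁴  ⇒  T⁴ = S/(2σ).
T⁴ = 1.00·464/(2·5.67×10⁻⁸) = 4.092×10⁹ K⁴.
T = (4.092×10⁹)^(1/4).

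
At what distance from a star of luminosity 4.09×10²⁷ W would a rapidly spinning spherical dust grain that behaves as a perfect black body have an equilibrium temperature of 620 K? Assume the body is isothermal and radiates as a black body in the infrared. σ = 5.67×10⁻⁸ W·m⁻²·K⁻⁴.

For an isothermal black-emitting sphere, (1−a)S·πr² = σ·4πr²·T⁴ ⇒ S = 4σT⁴/(1−a).
S = 4·5.67×10⁻⁸·(620)⁴/1.00 = 33510 W/m².
Flux falls as S = L/(4πd²), so d = √(L/(4πS)) = √(4.09×10²⁷/(4π·33510)).

d ≈ 9.85×10¹⁰ m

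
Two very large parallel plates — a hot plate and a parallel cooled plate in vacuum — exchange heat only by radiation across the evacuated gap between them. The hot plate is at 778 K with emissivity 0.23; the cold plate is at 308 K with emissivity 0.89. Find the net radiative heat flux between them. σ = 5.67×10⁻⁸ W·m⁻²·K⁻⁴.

For two infinite grey parallel plates, q = σ(T₁⁴ − T₂⁴)/(1/ε₁ + 1/ε₂ − 1).
T₁⁴ − T₂⁴ = 3.664×10¹¹ − 8.999×10⁹ = 3.574×10¹¹ K⁴.
1/ε₁ + 1/ε₂ − 1 = 4.348 + 1.124 − 1 = 4.471.
q = 5.67×10⁻⁸ × 3.574×10¹¹ / 4.471.

q ≈ 4530 W/m²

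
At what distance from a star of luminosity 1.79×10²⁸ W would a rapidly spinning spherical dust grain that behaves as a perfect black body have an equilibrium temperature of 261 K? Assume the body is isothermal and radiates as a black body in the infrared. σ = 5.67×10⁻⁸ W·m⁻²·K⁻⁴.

d ≈ 1.16×10¹² m

For an isothermal black-emitting sphere, (1−a)S·πr² = σ·4πr²·T⁴ ⇒ S = 4σT⁴/(1−a).
S = 4·5.67×10⁻⁸·(261)⁴/1.00 = 1052 W/m².
Flux falls as S = L/(4πd²), so d = √(L/(4πS)) = √(1.79×10²⁸/(4π·1052)).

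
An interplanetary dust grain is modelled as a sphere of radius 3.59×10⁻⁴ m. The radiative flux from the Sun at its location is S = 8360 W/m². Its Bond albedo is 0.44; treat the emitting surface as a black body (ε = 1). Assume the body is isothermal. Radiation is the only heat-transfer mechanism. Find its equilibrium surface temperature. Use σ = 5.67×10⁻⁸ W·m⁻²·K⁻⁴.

T ≈ 379 K

At equilibrium, absorbed power = emitted power.
Absorbing cross-section = πr² = 4.049×10⁻⁷ m²; emitting surface = 4πr² = 1.620×10⁻⁶ m² (ratio 4).
(1−a)S·A_cross = εσ·A_surf·T⁴  ⇒  T⁴ = (1−a)S/(4σ).
T⁴ = 0.560·8360/(4·5.67×10⁻⁸) = 2.064×10¹⁰ K⁴.
T = (2.064×10¹⁰)^(1/4).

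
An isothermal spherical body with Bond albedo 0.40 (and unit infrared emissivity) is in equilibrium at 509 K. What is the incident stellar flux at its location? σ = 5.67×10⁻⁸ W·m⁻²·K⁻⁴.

S ≈ 25400 W/m²

(1−a)S·πr² = σ·4πr²·T⁴ ⇒ S = 4σT⁴/(1−a).
S = 4·5.67×10⁻⁸·6.712×10¹⁰/0.600.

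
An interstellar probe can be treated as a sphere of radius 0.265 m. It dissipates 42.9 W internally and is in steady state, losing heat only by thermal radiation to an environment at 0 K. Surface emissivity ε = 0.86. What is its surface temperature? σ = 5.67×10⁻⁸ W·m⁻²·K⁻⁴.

T ≈ 178 K

Steady state: internal power = radiated power, P = εσA T⁴.
Radiating area A = 4πr² = 0.8825 m².
T⁴ = P/(εσA) = 42.9/(0.86·5.67×10⁻⁸·0.8825) = 9.970×10⁸ K⁴.
T = (9.970×10⁸)^(1/4).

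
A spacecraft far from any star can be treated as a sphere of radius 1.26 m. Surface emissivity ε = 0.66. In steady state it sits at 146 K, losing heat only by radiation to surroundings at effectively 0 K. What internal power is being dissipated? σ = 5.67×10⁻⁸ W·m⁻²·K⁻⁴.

Steady state: P = εσA T⁴.
A = 4πr² = 19.95 m²; T⁴ = (146)⁴ = 4.544×10⁸ K⁴.
P = 0.66 × 5.67×10⁻⁸ × 19.95 × 4.544×10⁸.

P ≈ 339 W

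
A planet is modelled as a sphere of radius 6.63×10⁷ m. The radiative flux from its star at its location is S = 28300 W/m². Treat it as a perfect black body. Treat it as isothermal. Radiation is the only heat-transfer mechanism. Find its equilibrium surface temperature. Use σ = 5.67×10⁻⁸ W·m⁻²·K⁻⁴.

T ≈ 594 K

At equilibrium, absorbed power = emitted power.
Absorbing cross-section = πr² = 1.381×10¹⁶ m²; emitting surface = 4πr² = 5.524×10¹⁶ m² (ratio 4).
S·A_cross = εσ·A_surf·T⁴  ⇒  T⁴ = S/(4σ).
T⁴ = 1.00·28300/(4·5.67×10⁻⁸) = 1.248×10¹¹ K⁴.
T = (1.248×10¹¹)^(1/4).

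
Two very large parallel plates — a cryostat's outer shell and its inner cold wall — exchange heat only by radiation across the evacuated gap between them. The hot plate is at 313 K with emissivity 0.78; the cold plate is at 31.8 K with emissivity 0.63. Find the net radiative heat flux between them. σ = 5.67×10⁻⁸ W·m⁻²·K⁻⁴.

For two infinite grey parallel plates, q = σ(T₁⁴ − T₂⁴)/(1/ε₁ + 1/ε₂ − 1).
T₁⁴ − T₂⁴ = 9.598×10⁹ − 1.023×10⁶ = 9.597×10⁹ K⁴.
1/ε₁ + 1/ε₂ − 1 = 1.282 + 1.587 − 1 = 1.869.
q = 5.67×10⁻⁸ × 9.597×10⁹ / 1.869.

q ≈ 291 W/m²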